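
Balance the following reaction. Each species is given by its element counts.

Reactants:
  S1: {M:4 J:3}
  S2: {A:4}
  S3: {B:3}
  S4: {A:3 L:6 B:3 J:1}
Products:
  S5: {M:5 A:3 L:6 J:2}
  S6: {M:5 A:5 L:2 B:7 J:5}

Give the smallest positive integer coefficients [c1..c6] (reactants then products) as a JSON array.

M: 5·4+3·0+5·0+2·0 = 20 | 1·5+3·5 = 20
A: 5·0+3·4+5·0+2·3 = 18 | 1·3+3·5 = 18
L: 5·0+3·0+5·0+2·6 = 12 | 1·6+3·2 = 12
B: 5·0+3·0+5·3+2·3 = 21 | 1·0+3·7 = 21
J: 5·3+3·0+5·0+2·1 = 17 | 1·2+3·5 = 17
gcd(5,3,5,2,1,3) = 1

Coefficients: [5, 3, 5, 2, 1, 3]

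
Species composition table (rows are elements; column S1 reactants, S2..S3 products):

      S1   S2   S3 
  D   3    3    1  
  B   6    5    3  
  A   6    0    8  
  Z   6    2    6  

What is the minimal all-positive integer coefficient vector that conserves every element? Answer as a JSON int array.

D: 4·3 = 12 | 3·3+3·1 = 12
B: 4·6 = 24 | 3·5+3·3 = 24
A: 4·6 = 24 | 3·0+3·8 = 24
Z: 4·6 = 24 | 3·2+3·6 = 24
gcd(4,3,3) = 1

Coefficients: [4, 3, 3]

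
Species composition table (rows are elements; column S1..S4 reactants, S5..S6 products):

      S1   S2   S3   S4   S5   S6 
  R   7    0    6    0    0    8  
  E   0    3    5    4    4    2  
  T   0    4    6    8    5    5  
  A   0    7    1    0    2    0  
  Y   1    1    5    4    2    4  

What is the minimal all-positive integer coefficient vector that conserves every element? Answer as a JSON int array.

R: 6·7+1·0+1·6+5·0 = 48 | 4·0+6·8 = 48
E: 6·0+1·3+1·5+5·4 = 28 | 4·4+6·2 = 28
T: 6·0+1·4+1·6+5·8 = 50 | 4·5+6·5 = 50
A: 6·0+1·7+1·1+5·0 = 8 | 4·2+6·0 = 8
Y: 6·1+1·1+1·5+5·4 = 32 | 4·2+6·4 = 32
gcd(6,1,1,5,4,6) = 1

Coefficients: [6, 1, 1, 5, 4, 6]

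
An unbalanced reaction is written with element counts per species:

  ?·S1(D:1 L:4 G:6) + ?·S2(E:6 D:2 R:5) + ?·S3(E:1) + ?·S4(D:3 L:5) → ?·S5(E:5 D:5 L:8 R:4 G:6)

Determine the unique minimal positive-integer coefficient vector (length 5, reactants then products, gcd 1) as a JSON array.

E: 5·0+4·6+1·1+4·0 = 25 | 5·5 = 25
D: 5·1+4·2+1·0+4·3 = 25 | 5·5 = 25
L: 5·4+4·0+1·0+4·5 = 40 | 5·8 = 40
R: 5·0+4·5+1·0+4·0 = 20 | 5·4 = 20
G: 5·6+4·0+1·0+4·0 = 30 | 5·6 = 30
gcd(5,4,1,4,5) = 1

Coefficients: [5, 4, 1, 4, 5]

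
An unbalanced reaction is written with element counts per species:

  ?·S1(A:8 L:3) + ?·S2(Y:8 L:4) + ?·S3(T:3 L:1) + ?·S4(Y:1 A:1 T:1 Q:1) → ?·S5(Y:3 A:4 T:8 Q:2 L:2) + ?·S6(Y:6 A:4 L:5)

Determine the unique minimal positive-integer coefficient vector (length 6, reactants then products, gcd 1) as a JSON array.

Y: 3·0+4·8+4·0+4·1 = 36 | 2·3+5·6 = 36
A: 3·8+4·0+4·0+4·1 = 28 | 2·4+5·4 = 28
T: 3·0+4·0+4·3+4·1 = 16 | 2·8+5·0 = 16
Q: 3·0+4·0+4·0+4·1 = 4 | 2·2+5·0 = 4
L: 3·3+4·4+4·1+4·0 = 29 | 2·2+5·5 = 29
gcd(3,4,4,4,2,5) = 1

Coefficients: [3, 4, 4, 4, 2, 5]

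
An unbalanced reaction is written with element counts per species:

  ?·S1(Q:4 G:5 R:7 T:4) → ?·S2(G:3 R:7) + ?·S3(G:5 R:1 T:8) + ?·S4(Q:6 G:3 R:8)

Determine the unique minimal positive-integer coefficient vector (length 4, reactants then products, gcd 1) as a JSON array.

Coefficients: [6, 1, 3, 4]

Q: 6·4 = 24 | 1·0+3·0+4·6 = 24
G: 6·5 = 30 | 1·3+3·5+4·3 = 30
R: 6·7 = 42 | 1·7+3·1+4·8 = 42
T: 6·4 = 24 | 1·0+3·8+4·0 = 24
gcd(6,1,3,4) = 1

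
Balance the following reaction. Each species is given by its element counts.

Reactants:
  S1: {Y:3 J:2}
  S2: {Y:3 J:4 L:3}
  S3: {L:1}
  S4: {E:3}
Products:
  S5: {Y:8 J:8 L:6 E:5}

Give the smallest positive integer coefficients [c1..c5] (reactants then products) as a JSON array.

Y: 4·3+4·3+6·0+5·0 = 24 | 3·8 = 24
J: 4·2+4·4+6·0+5·0 = 24 | 3·8 = 24
L: 4·0+4·3+6·1+5·0 = 18 | 3·6 = 18
E: 4·0+4·0+6·0+5·3 = 15 | 3·5 = 15
gcd(4,4,6,5,3) = 1

Coefficients: [4, 4, 6, 5, 3]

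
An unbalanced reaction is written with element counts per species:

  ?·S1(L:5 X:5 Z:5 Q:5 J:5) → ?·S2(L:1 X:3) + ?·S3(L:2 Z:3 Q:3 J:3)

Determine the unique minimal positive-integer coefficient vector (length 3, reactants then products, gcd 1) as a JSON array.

Coefficients: [3, 5, 5]

L: 3·5 = 15 | 5·1+5·2 = 15
X: 3·5 = 15 | 5·3+5·0 = 15
Z: 3·5 = 15 | 5·0+5·3 = 15
Q: 3·5 = 15 | 5·0+5·3 = 15
J: 3·5 = 15 | 5·0+5·3 = 15
gcd(3,5,5) = 1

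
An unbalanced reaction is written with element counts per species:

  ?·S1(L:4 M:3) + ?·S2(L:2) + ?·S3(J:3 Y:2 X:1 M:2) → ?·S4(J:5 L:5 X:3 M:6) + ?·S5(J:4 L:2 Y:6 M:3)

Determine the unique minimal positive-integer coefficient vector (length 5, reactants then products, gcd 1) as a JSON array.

J: 2·0+3·0+6·3 = 18 | 2·5+2·4 = 18
L: 2·4+3·2+6·0 = 14 | 2·5+2·2 = 14
Y: 2·0+3·0+6·2 = 12 | 2·0+2·6 = 12
X: 2·0+3·0+6·1 = 6 | 2·3+2·0 = 6
M: 2·3+3·0+6·2 = 18 | 2·6+2·3 = 18
gcd(2,3,6,2,2) = 1

Coefficients: [2, 3, 6, 2, 2]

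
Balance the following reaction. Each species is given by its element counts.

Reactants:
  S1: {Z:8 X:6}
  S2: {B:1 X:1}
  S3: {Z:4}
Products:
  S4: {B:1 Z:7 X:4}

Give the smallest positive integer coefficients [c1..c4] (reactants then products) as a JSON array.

B: 2·0+4·1+3·0 = 4 | 4·1 = 4
Z: 2·8+4·0+3·4 = 28 | 4·7 = 28
X: 2·6+4·1+3·0 = 16 | 4·4 = 16
gcd(2,4,3,4) = 1

Coefficients: [2, 4, 3, 4]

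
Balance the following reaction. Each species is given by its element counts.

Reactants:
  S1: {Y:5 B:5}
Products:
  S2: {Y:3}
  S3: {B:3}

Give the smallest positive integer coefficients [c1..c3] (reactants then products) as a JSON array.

Y: 3·5 = 15 | 5·3+5·0 = 15
B: 3·5 = 15 | 5·0+5·3 = 15
gcd(3,5,5) = 1

Coefficients: [3, 5, 5]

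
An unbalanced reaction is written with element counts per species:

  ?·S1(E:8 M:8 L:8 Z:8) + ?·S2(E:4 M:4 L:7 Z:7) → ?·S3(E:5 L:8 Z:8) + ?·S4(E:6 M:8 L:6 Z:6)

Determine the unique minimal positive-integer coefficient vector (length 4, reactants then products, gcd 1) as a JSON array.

E: 4·8+2·4 = 40 | 2·5+5·6 = 40
M: 4·8+2·4 = 40 | 2·0+5·8 = 40
L: 4·8+2·7 = 46 | 2·8+5·6 = 46
Z: 4·8+2·7 = 46 | 2·8+5·6 = 46
gcd(4,2,2,5) = 1

Coefficients: [4, 2, 2, 5]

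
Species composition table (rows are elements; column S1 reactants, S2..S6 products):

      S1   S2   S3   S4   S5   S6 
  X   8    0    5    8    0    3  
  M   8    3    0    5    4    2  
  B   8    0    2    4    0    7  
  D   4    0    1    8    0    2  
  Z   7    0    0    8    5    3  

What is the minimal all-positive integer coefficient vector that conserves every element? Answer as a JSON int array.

Coefficients: [5, 5, 4, 1, 3, 4]

X: 5·8 = 40 | 5·0+4·5+1·8+3·0+4·3 = 40
M: 5·8 = 40 | 5·3+4·0+1·5+3·4+4·2 = 40
B: 5·8 = 40 | 5·0+4·2+1·4+3·0+4·7 = 40
D: 5·4 = 20 | 5·0+4·1+1·8+3·0+4·2 = 20
Z: 5·7 = 35 | 5·0+4·0+1·8+3·5+4·3 = 35
gcd(5,5,4,1,3,4) = 1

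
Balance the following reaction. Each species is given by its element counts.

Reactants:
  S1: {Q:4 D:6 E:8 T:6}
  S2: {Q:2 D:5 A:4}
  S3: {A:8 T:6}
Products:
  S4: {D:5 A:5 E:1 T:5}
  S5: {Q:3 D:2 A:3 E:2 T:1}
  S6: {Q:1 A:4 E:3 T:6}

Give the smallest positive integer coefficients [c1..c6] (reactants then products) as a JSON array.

Q: 3·4+2·2+5·0 = 16 | 4·0+4·3+4·1 = 16
D: 3·6+2·5+5·0 = 28 | 4·5+4·2+4·0 = 28
A: 3·0+2·4+5·8 = 48 | 4·5+4·3+4·4 = 48
E: 3·8+2·0+5·0 = 24 | 4·1+4·2+4·3 = 24
T: 3·6+2·0+5·6 = 48 | 4·5+4·1+4·6 = 48
gcd(3,2,5,4,4,4) = 1

Coefficients: [3, 2, 5, 4, 4, 4]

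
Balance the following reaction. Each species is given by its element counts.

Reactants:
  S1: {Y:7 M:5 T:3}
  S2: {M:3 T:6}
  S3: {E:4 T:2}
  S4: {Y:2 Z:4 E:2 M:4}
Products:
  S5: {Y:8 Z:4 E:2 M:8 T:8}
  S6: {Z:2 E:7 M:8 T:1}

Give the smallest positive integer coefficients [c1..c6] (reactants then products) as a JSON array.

Coefficients: [4, 4, 3, 6, 5, 2]

Y: 4·7+4·0+3·0+6·2 = 40 | 5·8+2·0 = 40
Z: 4·0+4·0+3·0+6·4 = 24 | 5·4+2·2 = 24
E: 4·0+4·0+3·4+6·2 = 24 | 5·2+2·7 = 24
M: 4·5+4·3+3·0+6·4 = 56 | 5·8+2·8 = 56
T: 4·3+4·6+3·2+6·0 = 42 | 5·8+2·1 = 42
gcd(4,4,3,6,5,2) = 1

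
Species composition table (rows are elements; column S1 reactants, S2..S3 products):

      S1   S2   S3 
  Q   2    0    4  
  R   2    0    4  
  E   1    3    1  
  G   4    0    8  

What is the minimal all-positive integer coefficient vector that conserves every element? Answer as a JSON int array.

Coefficients: [6, 1, 3]

Q: 6·2 = 12 | 1·0+3·4 = 12
R: 6·2 = 12 | 1·0+3·4 = 12
E: 6·1 = 6 | 1·3+3·1 = 6
G: 6·4 = 24 | 1·0+3·8 = 24
gcd(6,1,3) = 1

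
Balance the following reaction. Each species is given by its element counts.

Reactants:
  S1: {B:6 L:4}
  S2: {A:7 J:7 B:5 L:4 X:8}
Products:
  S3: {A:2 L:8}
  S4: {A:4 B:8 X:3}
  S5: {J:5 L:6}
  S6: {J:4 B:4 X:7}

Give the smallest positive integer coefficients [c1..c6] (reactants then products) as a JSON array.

A: 3·0+2·7 = 14 | 1·2+3·4+2·0+1·0 = 14
J: 3·0+2·7 = 14 | 1·0+3·0+2·5+1·4 = 14
B: 3·6+2·5 = 28 | 1·0+3·8+2·0+1·4 = 28
L: 3·4+2·4 = 20 | 1·8+3·0+2·6+1·0 = 20
X: 3·0+2·8 = 16 | 1·0+3·3+2·0+1·7 = 16
gcd(3,2,1,3,2,1) = 1

Coefficients: [3, 2, 1, 3, 2, 1]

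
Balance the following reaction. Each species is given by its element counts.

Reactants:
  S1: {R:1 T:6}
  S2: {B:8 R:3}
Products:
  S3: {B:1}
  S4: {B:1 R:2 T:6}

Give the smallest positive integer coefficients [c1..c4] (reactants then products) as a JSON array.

B: 3·0+1·8 = 8 | 5·1+3·1 = 8
R: 3·1+1·3 = 6 | 5·0+3·2 = 6
T: 3·6+1·0 = 18 | 5·0+3·6 = 18
gcd(3,1,5,3) = 1

Coefficients: [3, 1, 5, 3]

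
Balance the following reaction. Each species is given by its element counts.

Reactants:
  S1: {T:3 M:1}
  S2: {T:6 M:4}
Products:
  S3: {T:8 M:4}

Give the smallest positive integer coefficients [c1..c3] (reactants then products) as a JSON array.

T: 4·3+2·6 = 24 | 3·8 = 24
M: 4·1+2·4 = 12 | 3·4 = 12
gcd(4,2,3) = 1

Coefficients: [4, 2, 3]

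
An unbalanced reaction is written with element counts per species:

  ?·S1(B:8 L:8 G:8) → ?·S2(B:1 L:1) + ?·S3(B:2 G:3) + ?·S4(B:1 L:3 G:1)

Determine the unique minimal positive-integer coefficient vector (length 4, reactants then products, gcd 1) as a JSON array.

Coefficients: [1, 2, 2, 2]

B: 1·8 = 8 | 2·1+2·2+2·1 = 8
L: 1·8 = 8 | 2·1+2·0+2·3 = 8
G: 1·8 = 8 | 2·0+2·3+2·1 = 8
gcd(1,2,2,2) = 1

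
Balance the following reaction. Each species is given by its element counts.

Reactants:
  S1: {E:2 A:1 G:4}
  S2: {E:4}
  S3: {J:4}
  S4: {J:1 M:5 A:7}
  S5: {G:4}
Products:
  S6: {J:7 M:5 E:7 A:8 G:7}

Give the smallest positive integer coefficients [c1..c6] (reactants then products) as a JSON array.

J: 4·0+5·0+6·4+4·1+3·0 = 28 | 4·7 = 28
M: 4·0+5·0+6·0+4·5+3·0 = 20 | 4·5 = 20
E: 4·2+5·4+6·0+4·0+3·0 = 28 | 4·7 = 28
A: 4·1+5·0+6·0+4·7+3·0 = 32 | 4·8 = 32
G: 4·4+5·0+6·0+4·0+3·4 = 28 | 4·7 = 28
gcd(4,5,6,4,3,4) = 1

Coefficients: [4, 5, 6, 4, 3, 4]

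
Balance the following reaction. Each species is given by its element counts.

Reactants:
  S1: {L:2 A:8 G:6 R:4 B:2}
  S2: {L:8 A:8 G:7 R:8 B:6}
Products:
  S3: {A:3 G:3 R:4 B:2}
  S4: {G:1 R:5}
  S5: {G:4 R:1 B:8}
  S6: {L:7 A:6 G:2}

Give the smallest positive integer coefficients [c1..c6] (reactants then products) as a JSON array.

L: 1·2+5·8 = 42 | 4·0+5·0+3·0+6·7 = 42
A: 1·8+5·8 = 48 | 4·3+5·0+3·0+6·6 = 48
G: 1·6+5·7 = 41 | 4·3+5·1+3·4+6·2 = 41
R: 1·4+5·8 = 44 | 4·4+5·5+3·1+6·0 = 44
B: 1·2+5·6 = 32 | 4·2+5·0+3·8+6·0 = 32
gcd(1,5,4,5,3,6) = 1

Coefficients: [1, 5, 4, 5, 3, 6]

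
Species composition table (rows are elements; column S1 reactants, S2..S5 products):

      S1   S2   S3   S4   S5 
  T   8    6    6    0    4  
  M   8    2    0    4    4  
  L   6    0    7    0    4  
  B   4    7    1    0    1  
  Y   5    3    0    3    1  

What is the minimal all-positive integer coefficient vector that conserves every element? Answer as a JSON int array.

T: 5·8 = 40 | 2·6+2·6+5·0+4·4 = 40
M: 5·8 = 40 | 2·2+2·0+5·4+4·4 = 40
L: 5·6 = 30 | 2·0+2·7+5·0+4·4 = 30
B: 5·4 = 20 | 2·7+2·1+5·0+4·1 = 20
Y: 5·5 = 25 | 2·3+2·0+5·3+4·1 = 25
gcd(5,2,2,5,4) = 1

Coefficients: [5, 2, 2, 5, 4]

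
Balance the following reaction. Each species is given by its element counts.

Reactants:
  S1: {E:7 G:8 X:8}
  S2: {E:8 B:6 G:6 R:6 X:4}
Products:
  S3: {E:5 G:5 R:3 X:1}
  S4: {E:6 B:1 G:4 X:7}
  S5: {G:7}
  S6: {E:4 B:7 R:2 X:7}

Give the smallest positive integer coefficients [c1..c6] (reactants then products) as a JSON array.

Coefficients: [4, 4, 6, 3, 2, 3]

E: 4·7+4·8 = 60 | 6·5+3·6+2·0+3·4 = 60
B: 4·0+4·6 = 24 | 6·0+3·1+2·0+3·7 = 24
G: 4·8+4·6 = 56 | 6·5+3·4+2·7+3·0 = 56
R: 4·0+4·6 = 24 | 6·3+3·0+2·0+3·2 = 24
X: 4·8+4·4 = 48 | 6·1+3·7+2·0+3·7 = 48
gcd(4,4,6,3,2,3) = 1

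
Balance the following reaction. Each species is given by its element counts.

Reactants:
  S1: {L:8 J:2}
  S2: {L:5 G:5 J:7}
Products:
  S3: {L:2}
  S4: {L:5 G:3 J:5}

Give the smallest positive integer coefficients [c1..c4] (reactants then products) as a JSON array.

L: 2·8+3·5 = 31 | 3·2+5·5 = 31
G: 2·0+3·5 = 15 | 3·0+5·3 = 15
J: 2·2+3·7 = 25 | 3·0+5·5 = 25
gcd(2,3,3,5) = 1

Coefficients: [2, 3, 3, 5]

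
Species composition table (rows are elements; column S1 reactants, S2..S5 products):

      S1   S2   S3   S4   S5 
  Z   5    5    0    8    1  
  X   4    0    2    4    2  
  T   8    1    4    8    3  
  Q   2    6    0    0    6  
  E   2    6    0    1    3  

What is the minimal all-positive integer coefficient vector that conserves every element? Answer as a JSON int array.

Z: 6·5 = 30 | 1·5+5·0+3·8+1·1 = 30
X: 6·4 = 24 | 1·0+5·2+3·4+1·2 = 24
T: 6·8 = 48 | 1·1+5·4+3·8+1·3 = 48
Q: 6·2 = 12 | 1·6+5·0+3·0+1·6 = 12
E: 6·2 = 12 | 1·6+5·0+3·1+1·3 = 12
gcd(6,1,5,3,1) = 1

Coefficients: [6, 1, 5, 3, 1]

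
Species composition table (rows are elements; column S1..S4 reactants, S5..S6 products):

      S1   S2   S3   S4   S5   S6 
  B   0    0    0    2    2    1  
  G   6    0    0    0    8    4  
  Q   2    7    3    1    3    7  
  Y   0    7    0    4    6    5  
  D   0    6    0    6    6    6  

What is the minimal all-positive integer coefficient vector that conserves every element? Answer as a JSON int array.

Coefficients: [4, 2, 2, 3, 1, 4]

B: 4·0+2·0+2·0+3·2 = 6 | 1·2+4·1 = 6
G: 4·6+2·0+2·0+3·0 = 24 | 1·8+4·4 = 24
Q: 4·2+2·7+2·3+3·1 = 31 | 1·3+4·7 = 31
Y: 4·0+2·7+2·0+3·4 = 26 | 1·6+4·5 = 26
D: 4·0+2·6+2·0+3·6 = 30 | 1·6+4·6 = 30
gcd(4,2,2,3,1,4) = 1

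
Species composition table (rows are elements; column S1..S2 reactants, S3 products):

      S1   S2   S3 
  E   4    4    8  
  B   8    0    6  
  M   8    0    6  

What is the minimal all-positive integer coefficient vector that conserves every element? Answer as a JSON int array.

Coefficients: [3, 5, 4]

E: 3·4+5·4 = 32 | 4·8 = 32
B: 3·8+5·0 = 24 | 4·6 = 24
M: 3·8+5·0 = 24 | 4·6 = 24
gcd(3,5,4) = 1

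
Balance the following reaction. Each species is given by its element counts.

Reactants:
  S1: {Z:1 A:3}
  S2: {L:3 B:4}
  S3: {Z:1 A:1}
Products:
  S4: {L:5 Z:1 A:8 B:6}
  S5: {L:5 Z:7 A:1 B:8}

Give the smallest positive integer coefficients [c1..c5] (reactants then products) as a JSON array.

L: 4·0+5·3+5·0 = 15 | 2·5+1·5 = 15
Z: 4·1+5·0+5·1 = 9 | 2·1+1·7 = 9
A: 4·3+5·0+5·1 = 17 | 2·8+1·1 = 17
B: 4·0+5·4+5·0 = 20 | 2·6+1·8 = 20
gcd(4,5,5,2,1) = 1

Coefficients: [4, 5, 5, 2, 1]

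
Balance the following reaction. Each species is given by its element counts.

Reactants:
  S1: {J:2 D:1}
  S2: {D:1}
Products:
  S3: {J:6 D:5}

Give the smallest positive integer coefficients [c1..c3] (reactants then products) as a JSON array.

Coefficients: [3, 2, 1]

J: 3·2+2·0 = 6 | 1·6 = 6
D: 3·1+2·1 = 5 | 1·5 = 5
gcd(3,2,1) = 1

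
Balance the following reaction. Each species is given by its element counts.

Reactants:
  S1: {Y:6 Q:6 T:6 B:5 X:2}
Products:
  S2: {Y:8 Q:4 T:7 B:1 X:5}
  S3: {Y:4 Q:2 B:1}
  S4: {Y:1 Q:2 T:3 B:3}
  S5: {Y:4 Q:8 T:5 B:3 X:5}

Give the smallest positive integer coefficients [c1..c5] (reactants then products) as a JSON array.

Y: 5·6 = 30 | 1·8+3·4+6·1+1·4 = 30
Q: 5·6 = 30 | 1·4+3·2+6·2+1·8 = 30
T: 5·6 = 30 | 1·7+3·0+6·3+1·5 = 30
B: 5·5 = 25 | 1·1+3·1+6·3+1·3 = 25
X: 5·2 = 10 | 1·5+3·0+6·0+1·5 = 10
gcd(5,1,3,6,1) = 1

Coefficients: [5, 1, 3, 6, 1]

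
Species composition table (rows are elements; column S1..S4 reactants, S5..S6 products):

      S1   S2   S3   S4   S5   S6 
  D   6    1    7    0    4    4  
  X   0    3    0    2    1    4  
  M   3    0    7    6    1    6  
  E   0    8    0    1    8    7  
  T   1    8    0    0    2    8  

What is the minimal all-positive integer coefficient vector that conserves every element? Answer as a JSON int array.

D: 2·6+5·1+1·7+3·0 = 24 | 1·4+5·4 = 24
X: 2·0+5·3+1·0+3·2 = 21 | 1·1+5·4 = 21
M: 2·3+5·0+1·7+3·6 = 31 | 1·1+5·6 = 31
E: 2·0+5·8+1·0+3·1 = 43 | 1·8+5·7 = 43
T: 2·1+5·8+1·0+3·0 = 42 | 1·2+5·8 = 42
gcd(2,5,1,3,1,5) = 1

Coefficients: [2, 5, 1, 3, 1, 5]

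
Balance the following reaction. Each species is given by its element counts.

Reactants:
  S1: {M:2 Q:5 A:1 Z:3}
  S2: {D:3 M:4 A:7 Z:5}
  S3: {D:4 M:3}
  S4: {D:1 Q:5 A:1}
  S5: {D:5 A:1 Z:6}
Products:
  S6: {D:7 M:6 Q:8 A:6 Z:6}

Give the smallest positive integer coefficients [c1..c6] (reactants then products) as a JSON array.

D: 3·0+3·3+4·4+5·1+1·5 = 35 | 5·7 = 35
M: 3·2+3·4+4·3+5·0+1·0 = 30 | 5·6 = 30
Q: 3·5+3·0+4·0+5·5+1·0 = 40 | 5·8 = 40
A: 3·1+3·7+4·0+5·1+1·1 = 30 | 5·6 = 30
Z: 3·3+3·5+4·0+5·0+1·6 = 30 | 5·6 = 30
gcd(3,3,4,5,1,5) = 1

Coefficients: [3, 3, 4, 5, 1, 5]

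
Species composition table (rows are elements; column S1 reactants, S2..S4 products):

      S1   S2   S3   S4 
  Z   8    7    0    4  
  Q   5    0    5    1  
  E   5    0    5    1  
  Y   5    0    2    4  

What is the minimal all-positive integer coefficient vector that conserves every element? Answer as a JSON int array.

Z: 6·8 = 48 | 4·7+5·0+5·4 = 48
Q: 6·5 = 30 | 4·0+5·5+5·1 = 30
E: 6·5 = 30 | 4·0+5·5+5·1 = 30
Y: 6·5 = 30 | 4·0+5·2+5·4 = 30
gcd(6,4,5,5) = 1

Coefficients: [6, 4, 5, 5]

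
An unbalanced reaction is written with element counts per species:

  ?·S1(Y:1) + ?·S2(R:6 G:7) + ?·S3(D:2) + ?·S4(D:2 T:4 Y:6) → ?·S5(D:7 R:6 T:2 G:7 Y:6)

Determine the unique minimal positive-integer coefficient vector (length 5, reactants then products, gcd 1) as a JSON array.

Coefficients: [6, 2, 6, 1, 2]

D: 6·0+2·0+6·2+1·2 = 14 | 2·7 = 14
R: 6·0+2·6+6·0+1·0 = 12 | 2·6 = 12
T: 6·0+2·0+6·0+1·4 = 4 | 2·2 = 4
G: 6·0+2·7+6·0+1·0 = 14 | 2·7 = 14
Y: 6·1+2·0+6·0+1·6 = 12 | 2·6 = 12
gcd(6,2,6,1,2) = 1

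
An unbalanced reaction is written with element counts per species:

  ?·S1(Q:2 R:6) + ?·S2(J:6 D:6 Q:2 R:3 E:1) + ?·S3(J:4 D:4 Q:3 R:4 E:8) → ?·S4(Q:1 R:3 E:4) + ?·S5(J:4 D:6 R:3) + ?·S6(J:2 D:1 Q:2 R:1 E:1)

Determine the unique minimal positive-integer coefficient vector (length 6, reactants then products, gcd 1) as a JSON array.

Coefficients: [2, 2, 3, 5, 3, 6]

J: 2·0+2·6+3·4 = 24 | 5·0+3·4+6·2 = 24
D: 2·0+2·6+3·4 = 24 | 5·0+3·6+6·1 = 24
Q: 2·2+2·2+3·3 = 17 | 5·1+3·0+6·2 = 17
R: 2·6+2·3+3·4 = 30 | 5·3+3·3+6·1 = 30
E: 2·0+2·1+3·8 = 26 | 5·4+3·0+6·1 = 26
gcd(2,2,3,5,3,6) = 1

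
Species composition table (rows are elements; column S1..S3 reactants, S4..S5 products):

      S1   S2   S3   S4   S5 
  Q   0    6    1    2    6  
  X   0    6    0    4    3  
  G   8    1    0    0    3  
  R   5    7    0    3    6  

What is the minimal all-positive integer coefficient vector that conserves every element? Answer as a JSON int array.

Coefficients: [1, 4, 6, 3, 4]

Q: 1·0+4·6+6·1 = 30 | 3·2+4·6 = 30
X: 1·0+4·6+6·0 = 24 | 3·4+4·3 = 24
G: 1·8+4·1+6·0 = 12 | 3·0+4·3 = 12
R: 1·5+4·7+6·0 = 33 | 3·3+4·6 = 33
gcd(1,4,6,3,4) = 1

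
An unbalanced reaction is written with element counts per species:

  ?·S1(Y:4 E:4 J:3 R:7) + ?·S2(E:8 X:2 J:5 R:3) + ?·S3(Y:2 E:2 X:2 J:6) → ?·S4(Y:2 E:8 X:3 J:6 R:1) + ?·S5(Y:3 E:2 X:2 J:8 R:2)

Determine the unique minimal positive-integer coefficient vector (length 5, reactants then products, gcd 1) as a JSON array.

Y: 1·4+1·0+6·2 = 16 | 2·2+4·3 = 16
E: 1·4+1·8+6·2 = 24 | 2·8+4·2 = 24
X: 1·0+1·2+6·2 = 14 | 2·3+4·2 = 14
J: 1·3+1·5+6·6 = 44 | 2·6+4·8 = 44
R: 1·7+1·3+6·0 = 10 | 2·1+4·2 = 10
gcd(1,1,6,2,4) = 1

Coefficients: [1, 1, 6, 2, 4]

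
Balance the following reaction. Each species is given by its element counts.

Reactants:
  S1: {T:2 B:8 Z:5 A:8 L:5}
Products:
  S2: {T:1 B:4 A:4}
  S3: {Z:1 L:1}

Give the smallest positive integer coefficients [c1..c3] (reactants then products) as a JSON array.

Coefficients: [1, 2, 5]

T: 1·2 = 2 | 2·1+5·0 = 2
B: 1·8 = 8 | 2·4+5·0 = 8
Z: 1·5 = 5 | 2·0+5·1 = 5
A: 1·8 = 8 | 2·4+5·0 = 8
L: 1·5 = 5 | 2·0+5·1 = 5
gcd(1,2,5) = 1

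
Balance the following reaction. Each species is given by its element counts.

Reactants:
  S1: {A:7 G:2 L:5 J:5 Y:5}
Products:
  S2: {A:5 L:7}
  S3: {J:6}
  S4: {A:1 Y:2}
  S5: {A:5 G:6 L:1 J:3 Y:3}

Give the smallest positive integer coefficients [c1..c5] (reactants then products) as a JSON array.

A: 3·7 = 21 | 2·5+2·0+6·1+1·5 = 21
G: 3·2 = 6 | 2·0+2·0+6·0+1·6 = 6
L: 3·5 = 15 | 2·7+2·0+6·0+1·1 = 15
J: 3·5 = 15 | 2·0+2·6+6·0+1·3 = 15
Y: 3·5 = 15 | 2·0+2·0+6·2+1·3 = 15
gcd(3,2,2,6,1) = 1

Coefficients: [3, 2, 2, 6, 1]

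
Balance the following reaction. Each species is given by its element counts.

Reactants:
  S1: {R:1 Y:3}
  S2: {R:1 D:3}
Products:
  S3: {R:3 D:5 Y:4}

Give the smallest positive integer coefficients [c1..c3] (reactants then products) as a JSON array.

Coefficients: [4, 5, 3]

R: 4·1+5·1 = 9 | 3·3 = 9
D: 4·0+5·3 = 15 | 3·5 = 15
Y: 4·3+5·0 = 12 | 3·4 = 12
gcd(4,5,3) = 1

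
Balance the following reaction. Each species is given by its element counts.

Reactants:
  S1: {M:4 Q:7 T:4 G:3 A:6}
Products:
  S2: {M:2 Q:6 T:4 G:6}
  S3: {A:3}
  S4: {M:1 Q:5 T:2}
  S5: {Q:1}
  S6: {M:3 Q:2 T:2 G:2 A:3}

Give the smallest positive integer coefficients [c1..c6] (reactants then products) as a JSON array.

M: 6·4 = 24 | 1·2+6·0+4·1+4·0+6·3 = 24
Q: 6·7 = 42 | 1·6+6·0+4·5+4·1+6·2 = 42
T: 6·4 = 24 | 1·4+6·0+4·2+4·0+6·2 = 24
G: 6·3 = 18 | 1·6+6·0+4·0+4·0+6·2 = 18
A: 6·6 = 36 | 1·0+6·3+4·0+4·0+6·3 = 36
gcd(6,1,6,4,4,6) = 1

Coefficients: [6, 1, 6, 4, 4, 6]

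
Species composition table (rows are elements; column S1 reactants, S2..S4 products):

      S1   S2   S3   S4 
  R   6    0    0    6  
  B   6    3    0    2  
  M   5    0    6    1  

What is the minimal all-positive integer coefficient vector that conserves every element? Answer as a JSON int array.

R: 3·6 = 18 | 4·0+2·0+3·6 = 18
B: 3·6 = 18 | 4·3+2·0+3·2 = 18
M: 3·5 = 15 | 4·0+2·6+3·1 = 15
gcd(3,4,2,3) = 1

Coefficients: [3, 4, 2, 3]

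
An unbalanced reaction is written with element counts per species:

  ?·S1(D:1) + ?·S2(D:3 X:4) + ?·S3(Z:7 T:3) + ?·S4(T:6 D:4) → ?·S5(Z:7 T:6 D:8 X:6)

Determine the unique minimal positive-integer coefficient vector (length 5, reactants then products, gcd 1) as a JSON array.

Z: 3·0+3·0+2·7+1·0 = 14 | 2·7 = 14
T: 3·0+3·0+2·3+1·6 = 12 | 2·6 = 12
D: 3·1+3·3+2·0+1·4 = 16 | 2·8 = 16
X: 3·0+3·4+2·0+1·0 = 12 | 2·6 = 12
gcd(3,3,2,1,2) = 1

Coefficients: [3, 3, 2, 1, 2]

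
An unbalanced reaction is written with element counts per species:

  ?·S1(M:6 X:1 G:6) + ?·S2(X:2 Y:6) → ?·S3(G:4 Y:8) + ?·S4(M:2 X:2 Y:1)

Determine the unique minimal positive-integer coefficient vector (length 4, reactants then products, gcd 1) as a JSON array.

Coefficients: [2, 5, 3, 6]

M: 2·6+5·0 = 12 | 3·0+6·2 = 12
X: 2·1+5·2 = 12 | 3·0+6·2 = 12
G: 2·6+5·0 = 12 | 3·4+6·0 = 12
Y: 2·0+5·6 = 30 | 3·8+6·1 = 30
gcd(2,5,3,6) = 1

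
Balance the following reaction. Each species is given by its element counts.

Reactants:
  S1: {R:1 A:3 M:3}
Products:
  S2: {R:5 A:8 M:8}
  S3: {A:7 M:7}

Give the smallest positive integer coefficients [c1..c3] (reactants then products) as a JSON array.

R: 5·1 = 5 | 1·5+1·0 = 5
A: 5·3 = 15 | 1·8+1·7 = 15
M: 5·3 = 15 | 1·8+1·7 = 15
gcd(5,1,1) = 1

Coefficients: [5, 1, 1]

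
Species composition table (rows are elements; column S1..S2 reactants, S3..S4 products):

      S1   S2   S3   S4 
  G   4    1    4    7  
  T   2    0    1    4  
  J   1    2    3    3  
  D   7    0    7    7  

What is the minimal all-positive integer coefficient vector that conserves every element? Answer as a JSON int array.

Coefficients: [3, 3, 2, 1]

G: 3·4+3·1 = 15 | 2·4+1·7 = 15
T: 3·2+3·0 = 6 | 2·1+1·4 = 6
J: 3·1+3·2 = 9 | 2·3+1·3 = 9
D: 3·7+3·0 = 21 | 2·7+1·7 = 21
gcd(3,3,2,1) = 1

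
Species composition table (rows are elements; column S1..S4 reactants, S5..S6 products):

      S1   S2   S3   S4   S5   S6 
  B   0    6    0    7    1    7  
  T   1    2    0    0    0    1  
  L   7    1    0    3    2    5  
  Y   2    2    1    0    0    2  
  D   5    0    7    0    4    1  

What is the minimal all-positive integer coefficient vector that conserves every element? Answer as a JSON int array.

B: 3·0+1·6+2·0+5·7 = 41 | 6·1+5·7 = 41
T: 3·1+1·2+2·0+5·0 = 5 | 6·0+5·1 = 5
L: 3·7+1·1+2·0+5·3 = 37 | 6·2+5·5 = 37
Y: 3·2+1·2+2·1+5·0 = 10 | 6·0+5·2 = 10
D: 3·5+1·0+2·7+5·0 = 29 | 6·4+5·1 = 29
gcd(3,1,2,5,6,5) = 1

Coefficients: [3, 1, 2, 5, 6, 5]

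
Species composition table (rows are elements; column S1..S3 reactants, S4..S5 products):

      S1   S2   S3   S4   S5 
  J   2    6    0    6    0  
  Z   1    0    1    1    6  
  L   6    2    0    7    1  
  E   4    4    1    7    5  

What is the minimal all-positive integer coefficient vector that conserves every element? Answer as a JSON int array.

J: 3·2+2·6+6·0 = 18 | 3·6+1·0 = 18
Z: 3·1+2·0+6·1 = 9 | 3·1+1·6 = 9
L: 3·6+2·2+6·0 = 22 | 3·7+1·1 = 22
E: 3·4+2·4+6·1 = 26 | 3·7+1·5 = 26
gcd(3,2,6,3,1) = 1

Coefficients: [3, 2, 6, 3, 1]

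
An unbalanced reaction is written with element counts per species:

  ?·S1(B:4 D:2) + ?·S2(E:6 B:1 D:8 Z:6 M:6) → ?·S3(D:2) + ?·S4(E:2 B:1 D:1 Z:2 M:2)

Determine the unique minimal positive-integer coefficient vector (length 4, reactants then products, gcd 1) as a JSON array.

Coefficients: [1, 2, 6, 6]

E: 1·0+2·6 = 12 | 6·0+6·2 = 12
B: 1·4+2·1 = 6 | 6·0+6·1 = 6
D: 1·2+2·8 = 18 | 6·2+6·1 = 18
Z: 1·0+2·6 = 12 | 6·0+6·2 = 12
M: 1·0+2·6 = 12 | 6·0+6·2 = 12
gcd(1,2,6,6) = 1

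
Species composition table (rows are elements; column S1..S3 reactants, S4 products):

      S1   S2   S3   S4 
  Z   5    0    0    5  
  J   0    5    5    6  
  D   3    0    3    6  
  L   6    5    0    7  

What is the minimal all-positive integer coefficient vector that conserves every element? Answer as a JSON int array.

Coefficients: [5, 1, 5, 5]

Z: 5·5+1·0+5·0 = 25 | 5·5 = 25
J: 5·0+1·5+5·5 = 30 | 5·6 = 30
D: 5·3+1·0+5·3 = 30 | 5·6 = 30
L: 5·6+1·5+5·0 = 35 | 5·7 = 35
gcd(5,1,5,5) = 1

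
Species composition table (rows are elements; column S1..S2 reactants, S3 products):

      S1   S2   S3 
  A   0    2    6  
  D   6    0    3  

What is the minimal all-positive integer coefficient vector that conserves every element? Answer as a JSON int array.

A: 1·0+6·2 = 12 | 2·6 = 12
D: 1·6+6·0 = 6 | 2·3 = 6
gcd(1,6,2) = 1

Coefficients: [1, 6, 2]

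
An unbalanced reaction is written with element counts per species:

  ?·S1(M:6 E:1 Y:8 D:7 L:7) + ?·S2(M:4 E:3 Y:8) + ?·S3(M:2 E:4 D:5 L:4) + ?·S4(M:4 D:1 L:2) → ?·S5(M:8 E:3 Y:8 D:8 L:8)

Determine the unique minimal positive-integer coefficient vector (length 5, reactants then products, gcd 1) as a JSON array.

Coefficients: [4, 1, 2, 2, 5]

M: 4·6+1·4+2·2+2·4 = 40 | 5·8 = 40
E: 4·1+1·3+2·4+2·0 = 15 | 5·3 = 15
Y: 4·8+1·8+2·0+2·0 = 40 | 5·8 = 40
D: 4·7+1·0+2·5+2·1 = 40 | 5·8 = 40
L: 4·7+1·0+2·4+2·2 = 40 | 5·8 = 40
gcd(4,1,2,2,5) = 1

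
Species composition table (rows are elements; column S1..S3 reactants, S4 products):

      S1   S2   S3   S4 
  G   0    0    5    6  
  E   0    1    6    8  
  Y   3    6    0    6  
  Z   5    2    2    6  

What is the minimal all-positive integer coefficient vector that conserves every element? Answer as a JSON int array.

G: 2·0+4·0+6·5 = 30 | 5·6 = 30
E: 2·0+4·1+6·6 = 40 | 5·8 = 40
Y: 2·3+4·6+6·0 = 30 | 5·6 = 30
Z: 2·5+4·2+6·2 = 30 | 5·6 = 30
gcd(2,4,6,5) = 1

Coefficients: [2, 4, 6, 5]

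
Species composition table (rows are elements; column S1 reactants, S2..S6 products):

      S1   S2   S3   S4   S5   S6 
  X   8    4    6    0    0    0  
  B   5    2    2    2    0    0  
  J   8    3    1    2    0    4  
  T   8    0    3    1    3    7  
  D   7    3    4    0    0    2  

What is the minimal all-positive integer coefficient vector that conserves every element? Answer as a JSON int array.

X: 6·8 = 48 | 6·4+4·6+5·0+1·0+4·0 = 48
B: 6·5 = 30 | 6·2+4·2+5·2+1·0+4·0 = 30
J: 6·8 = 48 | 6·3+4·1+5·2+1·0+4·4 = 48
T: 6·8 = 48 | 6·0+4·3+5·1+1·3+4·7 = 48
D: 6·7 = 42 | 6·3+4·4+5·0+1·0+4·2 = 42
gcd(6,6,4,5,1,4) = 1

Coefficients: [6, 6, 4, 5, 1, 4]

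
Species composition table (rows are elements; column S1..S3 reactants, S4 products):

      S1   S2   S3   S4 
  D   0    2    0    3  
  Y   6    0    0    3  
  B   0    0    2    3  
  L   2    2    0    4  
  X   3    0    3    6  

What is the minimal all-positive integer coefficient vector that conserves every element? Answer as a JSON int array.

D: 1·0+3·2+3·0 = 6 | 2·3 = 6
Y: 1·6+3·0+3·0 = 6 | 2·3 = 6
B: 1·0+3·0+3·2 = 6 | 2·3 = 6
L: 1·2+3·2+3·0 = 8 | 2·4 = 8
X: 1·3+3·0+3·3 = 12 | 2·6 = 12
gcd(1,3,3,2) = 1

Coefficients: [1, 3, 3, 2]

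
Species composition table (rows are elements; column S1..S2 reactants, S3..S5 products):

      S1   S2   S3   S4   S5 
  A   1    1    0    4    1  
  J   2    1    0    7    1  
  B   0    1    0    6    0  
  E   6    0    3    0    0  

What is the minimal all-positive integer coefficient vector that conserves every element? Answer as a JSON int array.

Coefficients: [3, 6, 6, 1, 5]

A: 3·1+6·1 = 9 | 6·0+1·4+5·1 = 9
J: 3·2+6·1 = 12 | 6·0+1·7+5·1 = 12
B: 3·0+6·1 = 6 | 6·0+1·6+5·0 = 6
E: 3·6+6·0 = 18 | 6·3+1·0+5·0 = 18
gcd(3,6,6,1,5) = 1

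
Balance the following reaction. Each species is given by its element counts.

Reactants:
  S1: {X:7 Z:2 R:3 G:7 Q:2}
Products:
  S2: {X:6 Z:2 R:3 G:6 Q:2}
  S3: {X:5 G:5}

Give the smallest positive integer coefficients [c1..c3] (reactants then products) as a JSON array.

Coefficients: [5, 5, 1]

X: 5·7 = 35 | 5·6+1·5 = 35
Z: 5·2 = 10 | 5·2+1·0 = 10
R: 5·3 = 15 | 5·3+1·0 = 15
G: 5·7 = 35 | 5·6+1·5 = 35
Q: 5·2 = 10 | 5·2+1·0 = 10
gcd(5,5,1) = 1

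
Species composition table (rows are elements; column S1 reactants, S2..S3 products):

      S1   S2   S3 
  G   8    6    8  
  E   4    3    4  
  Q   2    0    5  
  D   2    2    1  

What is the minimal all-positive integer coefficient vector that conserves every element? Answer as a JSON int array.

Coefficients: [5, 4, 2]

G: 5·8 = 40 | 4·6+2·8 = 40
E: 5·4 = 20 | 4·3+2·4 = 20
Q: 5·2 = 10 | 4·0+2·5 = 10
D: 5·2 = 10 | 4·2+2·1 = 10
gcd(5,4,2) = 1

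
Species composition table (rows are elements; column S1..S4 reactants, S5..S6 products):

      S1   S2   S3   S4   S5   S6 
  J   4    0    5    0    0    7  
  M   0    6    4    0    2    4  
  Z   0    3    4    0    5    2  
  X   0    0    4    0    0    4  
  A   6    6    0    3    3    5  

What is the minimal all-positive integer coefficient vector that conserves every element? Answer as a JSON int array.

J: 3·4+1·0+6·5+5·0 = 42 | 3·0+6·7 = 42
M: 3·0+1·6+6·4+5·0 = 30 | 3·2+6·4 = 30
Z: 3·0+1·3+6·4+5·0 = 27 | 3·5+6·2 = 27
X: 3·0+1·0+6·4+5·0 = 24 | 3·0+6·4 = 24
A: 3·6+1·6+6·0+5·3 = 39 | 3·3+6·5 = 39
gcd(3,1,6,5,3,6) = 1

Coefficients: [3, 1, 6, 5, 3, 6]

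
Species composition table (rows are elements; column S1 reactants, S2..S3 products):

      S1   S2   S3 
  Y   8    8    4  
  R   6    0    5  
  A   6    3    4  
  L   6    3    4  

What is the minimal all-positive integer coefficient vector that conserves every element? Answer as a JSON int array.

Coefficients: [5, 2, 6]

Y: 5·8 = 40 | 2·8+6·4 = 40
R: 5·6 = 30 | 2·0+6·5 = 30
A: 5·6 = 30 | 2·3+6·4 = 30
L: 5·6 = 30 | 2·3+6·4 = 30
gcd(5,2,6) = 1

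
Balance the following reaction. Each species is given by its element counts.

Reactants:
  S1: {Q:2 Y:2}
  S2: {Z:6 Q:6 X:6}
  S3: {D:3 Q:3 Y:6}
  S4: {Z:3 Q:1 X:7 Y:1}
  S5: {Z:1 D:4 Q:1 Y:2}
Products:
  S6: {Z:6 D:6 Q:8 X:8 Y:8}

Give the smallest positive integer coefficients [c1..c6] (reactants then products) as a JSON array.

Z: 6·0+2·6+2·0+4·3+6·1 = 30 | 5·6 = 30
D: 6·0+2·0+2·3+4·0+6·4 = 30 | 5·6 = 30
Q: 6·2+2·6+2·3+4·1+6·1 = 40 | 5·8 = 40
X: 6·0+2·6+2·0+4·7+6·0 = 40 | 5·8 = 40
Y: 6·2+2·0+2·6+4·1+6·2 = 40 | 5·8 = 40
gcd(6,2,2,4,6,5) = 1

Coefficients: [6, 2, 2, 4, 6, 5]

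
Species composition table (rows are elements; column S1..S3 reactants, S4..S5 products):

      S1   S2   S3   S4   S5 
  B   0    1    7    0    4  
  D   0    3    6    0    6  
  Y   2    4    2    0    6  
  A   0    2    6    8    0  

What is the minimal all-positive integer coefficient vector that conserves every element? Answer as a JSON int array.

B: 1·0+6·1+2·7 = 20 | 3·0+5·4 = 20
D: 1·0+6·3+2·6 = 30 | 3·0+5·6 = 30
Y: 1·2+6·4+2·2 = 30 | 3·0+5·6 = 30
A: 1·0+6·2+2·6 = 24 | 3·8+5·0 = 24
gcd(1,6,2,3,5) = 1

Coefficients: [1, 6, 2, 3, 5]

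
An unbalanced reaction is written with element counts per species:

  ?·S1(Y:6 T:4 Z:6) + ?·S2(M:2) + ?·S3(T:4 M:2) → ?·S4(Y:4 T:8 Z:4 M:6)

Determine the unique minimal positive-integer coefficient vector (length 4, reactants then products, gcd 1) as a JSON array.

Coefficients: [2, 5, 4, 3]

Y: 2·6+5·0+4·0 = 12 | 3·4 = 12
T: 2·4+5·0+4·4 = 24 | 3·8 = 24
Z: 2·6+5·0+4·0 = 12 | 3·4 = 12
M: 2·0+5·2+4·2 = 18 | 3·6 = 18
gcd(2,5,4,3) = 1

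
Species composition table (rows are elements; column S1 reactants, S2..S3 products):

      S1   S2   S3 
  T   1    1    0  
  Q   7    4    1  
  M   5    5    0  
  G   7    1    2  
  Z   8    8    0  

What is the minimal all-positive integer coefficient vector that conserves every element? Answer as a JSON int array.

T: 1·1 = 1 | 1·1+3·0 = 1
Q: 1·7 = 7 | 1·4+3·1 = 7
M: 1·5 = 5 | 1·5+3·0 = 5
G: 1·7 = 7 | 1·1+3·2 = 7
Z: 1·8 = 8 | 1·8+3·0 = 8
gcd(1,1,3) = 1

Coefficients: [1, 1, 3]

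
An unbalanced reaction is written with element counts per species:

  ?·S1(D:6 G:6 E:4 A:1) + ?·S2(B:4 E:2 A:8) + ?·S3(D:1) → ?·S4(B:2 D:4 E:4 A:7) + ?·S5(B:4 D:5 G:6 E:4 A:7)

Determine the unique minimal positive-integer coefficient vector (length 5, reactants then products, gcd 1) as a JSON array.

B: 3·0+4·4+5·0 = 16 | 2·2+3·4 = 16
D: 3·6+4·0+5·1 = 23 | 2·4+3·5 = 23
G: 3·6+4·0+5·0 = 18 | 2·0+3·6 = 18
E: 3·4+4·2+5·0 = 20 | 2·4+3·4 = 20
A: 3·1+4·8+5·0 = 35 | 2·7+3·7 = 35
gcd(3,4,5,2,3) = 1

Coefficients: [3, 4, 5, 2, 3]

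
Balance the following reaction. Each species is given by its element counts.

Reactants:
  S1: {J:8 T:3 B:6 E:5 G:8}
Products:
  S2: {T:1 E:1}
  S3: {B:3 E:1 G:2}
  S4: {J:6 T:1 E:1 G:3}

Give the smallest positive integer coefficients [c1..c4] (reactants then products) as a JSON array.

Coefficients: [3, 5, 6, 4]

J: 3·8 = 24 | 5·0+6·0+4·6 = 24
T: 3·3 = 9 | 5·1+6·0+4·1 = 9
B: 3·6 = 18 | 5·0+6·3+4·0 = 18
E: 3·5 = 15 | 5·1+6·1+4·1 = 15
G: 3·8 = 24 | 5·0+6·2+4·3 = 24
gcd(3,5,6,4) = 1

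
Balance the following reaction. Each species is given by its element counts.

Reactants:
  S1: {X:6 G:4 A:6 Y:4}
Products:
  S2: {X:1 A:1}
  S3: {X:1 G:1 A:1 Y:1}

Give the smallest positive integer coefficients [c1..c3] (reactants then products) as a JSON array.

Coefficients: [1, 2, 4]

X: 1·6 = 6 | 2·1+4·1 = 6
G: 1·4 = 4 | 2·0+4·1 = 4
A: 1·6 = 6 | 2·1+4·1 = 6
Y: 1·4 = 4 | 2·0+4·1 = 4
gcd(1,2,4) = 1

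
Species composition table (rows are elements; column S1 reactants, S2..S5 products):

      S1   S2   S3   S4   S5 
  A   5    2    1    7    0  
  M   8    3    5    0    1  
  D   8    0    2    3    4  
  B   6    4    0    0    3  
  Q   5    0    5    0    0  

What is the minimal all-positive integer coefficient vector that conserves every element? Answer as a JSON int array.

Coefficients: [5, 3, 5, 2, 6]

A: 5·5 = 25 | 3·2+5·1+2·7+6·0 = 25
M: 5·8 = 40 | 3·3+5·5+2·0+6·1 = 40
D: 5·8 = 40 | 3·0+5·2+2·3+6·4 = 40
B: 5·6 = 30 | 3·4+5·0+2·0+6·3 = 30
Q: 5·5 = 25 | 3·0+5·5+2·0+6·0 = 25
gcd(5,3,5,2,6) = 1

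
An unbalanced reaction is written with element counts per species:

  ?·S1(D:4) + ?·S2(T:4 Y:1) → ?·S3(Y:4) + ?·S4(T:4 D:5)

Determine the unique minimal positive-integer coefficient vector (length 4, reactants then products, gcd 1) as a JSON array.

Coefficients: [5, 4, 1, 4]

T: 5·0+4·4 = 16 | 1·0+4·4 = 16
D: 5·4+4·0 = 20 | 1·0+4·5 = 20
Y: 5·0+4·1 = 4 | 1·4+4·0 = 4
gcd(5,4,1,4) = 1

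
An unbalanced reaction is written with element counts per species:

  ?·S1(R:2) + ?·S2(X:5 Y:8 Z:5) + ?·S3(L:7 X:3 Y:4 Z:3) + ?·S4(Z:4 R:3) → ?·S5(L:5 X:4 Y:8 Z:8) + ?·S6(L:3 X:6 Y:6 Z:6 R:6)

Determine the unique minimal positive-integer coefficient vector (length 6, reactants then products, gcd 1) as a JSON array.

Coefficients: [3, 6, 6, 6, 6, 4]

L: 3·0+6·0+6·7+6·0 = 42 | 6·5+4·3 = 42
X: 3·0+6·5+6·3+6·0 = 48 | 6·4+4·6 = 48
Y: 3·0+6·8+6·4+6·0 = 72 | 6·8+4·6 = 72
Z: 3·0+6·5+6·3+6·4 = 72 | 6·8+4·6 = 72
R: 3·2+6·0+6·0+6·3 = 24 | 6·0+4·6 = 24
gcd(3,6,6,6,6,4) = 1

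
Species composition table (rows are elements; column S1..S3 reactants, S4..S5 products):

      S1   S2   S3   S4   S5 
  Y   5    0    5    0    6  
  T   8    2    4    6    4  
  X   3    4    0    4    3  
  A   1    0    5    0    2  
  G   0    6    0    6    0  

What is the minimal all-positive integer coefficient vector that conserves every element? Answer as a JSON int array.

Coefficients: [5, 6, 1, 6, 5]

Y: 5·5+6·0+1·5 = 30 | 6·0+5·6 = 30
T: 5·8+6·2+1·4 = 56 | 6·6+5·4 = 56
X: 5·3+6·4+1·0 = 39 | 6·4+5·3 = 39
A: 5·1+6·0+1·5 = 10 | 6·0+5·2 = 10
G: 5·0+6·6+1·0 = 36 | 6·6+5·0 = 36
gcd(5,6,1,6,5) = 1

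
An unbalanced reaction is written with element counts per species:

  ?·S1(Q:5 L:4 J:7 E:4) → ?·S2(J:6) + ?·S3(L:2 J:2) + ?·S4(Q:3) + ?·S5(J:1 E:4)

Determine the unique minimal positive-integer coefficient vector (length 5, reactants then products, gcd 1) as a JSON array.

Q: 3·5 = 15 | 1·0+6·0+5·3+3·0 = 15
L: 3·4 = 12 | 1·0+6·2+5·0+3·0 = 12
J: 3·7 = 21 | 1·6+6·2+5·0+3·1 = 21
E: 3·4 = 12 | 1·0+6·0+5·0+3·4 = 12
gcd(3,1,6,5,3) = 1

Coefficients: [3, 1, 6, 5, 3]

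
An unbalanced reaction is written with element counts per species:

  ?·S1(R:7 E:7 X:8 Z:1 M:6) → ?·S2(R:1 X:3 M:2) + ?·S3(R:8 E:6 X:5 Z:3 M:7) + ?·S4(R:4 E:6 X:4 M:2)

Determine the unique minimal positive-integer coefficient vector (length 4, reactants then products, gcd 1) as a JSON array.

R: 6·7 = 42 | 6·1+2·8+5·4 = 42
E: 6·7 = 42 | 6·0+2·6+5·6 = 42
X: 6·8 = 48 | 6·3+2·5+5·4 = 48
Z: 6·1 = 6 | 6·0+2·3+5·0 = 6
M: 6·6 = 36 | 6·2+2·7+5·2 = 36
gcd(6,6,2,5) = 1

Coefficients: [6, 6, 2, 5]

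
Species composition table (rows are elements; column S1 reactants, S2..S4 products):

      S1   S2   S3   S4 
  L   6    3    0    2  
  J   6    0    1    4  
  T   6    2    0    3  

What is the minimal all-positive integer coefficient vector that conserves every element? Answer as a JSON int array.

L: 5·6 = 30 | 6·3+6·0+6·2 = 30
J: 5·6 = 30 | 6·0+6·1+6·4 = 30
T: 5·6 = 30 | 6·2+6·0+6·3 = 30
gcd(5,6,6,6) = 1

Coefficients: [5, 6, 6, 6]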